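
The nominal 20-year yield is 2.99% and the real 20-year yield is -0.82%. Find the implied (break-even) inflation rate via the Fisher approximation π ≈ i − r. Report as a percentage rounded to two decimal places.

3.81%

π ≈ i − r = 2.99% − (-0.82%) → 3.81%.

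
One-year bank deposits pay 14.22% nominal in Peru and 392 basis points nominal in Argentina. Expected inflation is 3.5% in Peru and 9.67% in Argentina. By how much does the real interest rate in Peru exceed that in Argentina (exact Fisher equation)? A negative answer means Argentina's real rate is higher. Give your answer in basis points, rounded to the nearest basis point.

1560 basis points

Peru: (1 + 0.1422)/(1 + 0.0350) − 1 = 10.3575%
Argentina: (1 + 0.0392)/(1 + 0.0967) − 1 = -5.2430%
Differential = 10.3575% − (-5.2430%) = 15.6005% → 1560 basis points.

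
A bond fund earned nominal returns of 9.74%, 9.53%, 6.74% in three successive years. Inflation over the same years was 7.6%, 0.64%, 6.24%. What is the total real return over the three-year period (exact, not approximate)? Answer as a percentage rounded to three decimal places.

Compound the nominal returns: 1.0974 × 1.0953 × 1.0674 = 1.282996.
Compound inflation: 1.0760 × 1.0064 × 1.0624 = 1.150459.
Deflate: 1.282996 / 1.150459 = 1.115204.
Total real return = 1.115204 − 1 → 11.520%.

11.520%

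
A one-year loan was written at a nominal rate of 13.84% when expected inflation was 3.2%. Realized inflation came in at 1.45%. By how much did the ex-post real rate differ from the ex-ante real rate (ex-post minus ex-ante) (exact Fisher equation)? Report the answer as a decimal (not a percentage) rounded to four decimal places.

Ex-ante: (1 + 0.1384)/(1 + 0.0320) − 1 = 10.3101%
Ex-post: (1 + 0.1384)/(1 + 0.0145) − 1 = 12.2129%
Difference (ex-post − ex-ante) = 1.9028% → 0.0190.

0.0190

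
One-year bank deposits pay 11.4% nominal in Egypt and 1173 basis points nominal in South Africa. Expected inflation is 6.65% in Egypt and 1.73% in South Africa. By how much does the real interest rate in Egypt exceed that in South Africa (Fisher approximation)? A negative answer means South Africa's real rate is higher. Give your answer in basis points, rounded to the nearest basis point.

-525 basis points

Egypt: 11.4% − 6.65% = 4.750%
South Africa: 11.73% − 1.73% = 10.000%
Differential = -5.250% → -525 basis points.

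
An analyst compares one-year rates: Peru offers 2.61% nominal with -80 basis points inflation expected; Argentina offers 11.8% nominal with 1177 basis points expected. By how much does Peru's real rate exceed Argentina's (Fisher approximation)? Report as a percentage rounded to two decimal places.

3.38%

Peru: 2.61% − (-0.8%) = 3.410%
Argentina: 11.8% − 11.77% = 0.030%
Differential = 3.380% → 3.38%.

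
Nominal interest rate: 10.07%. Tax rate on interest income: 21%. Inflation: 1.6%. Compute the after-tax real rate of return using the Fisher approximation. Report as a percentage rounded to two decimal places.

After-tax nominal return = 10.07% × (1 − 0.21) = 7.9553%.
r ≈ 7.9553% − 1.6% → 6.36%.

6.36%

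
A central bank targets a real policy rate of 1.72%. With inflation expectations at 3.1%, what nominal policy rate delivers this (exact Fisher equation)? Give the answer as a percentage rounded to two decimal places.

4.87%

(1 + i) = (1 + r)(1 + π) = 1.01720 × 1.03100 = 1.0487332
i = 1.0487332 − 1, so the required nominal rate is 4.87%.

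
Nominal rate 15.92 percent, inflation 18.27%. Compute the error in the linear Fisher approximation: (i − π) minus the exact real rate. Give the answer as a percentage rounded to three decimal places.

-0.363%

Approximate: r ≈ 15.920% − 18.270% = -2.3500%
Exact: (1 + 0.1592)/(1 + 0.1827) − 1 = -1.9870%
Error = -2.3500% − (-1.9870%) = -0.3630% → -0.363%.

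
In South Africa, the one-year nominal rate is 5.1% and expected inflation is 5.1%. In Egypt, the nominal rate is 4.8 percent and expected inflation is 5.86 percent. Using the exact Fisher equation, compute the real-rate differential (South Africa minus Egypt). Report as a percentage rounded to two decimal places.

1.00%

South Africa: (1 + 0.0510)/(1 + 0.0510) − 1 = 0.0000%
Egypt: (1 + 0.0480)/(1 + 0.0586) − 1 = -1.0013%
Differential = 0.0000% − (-1.0013%) = 1.0013% → 1.00%.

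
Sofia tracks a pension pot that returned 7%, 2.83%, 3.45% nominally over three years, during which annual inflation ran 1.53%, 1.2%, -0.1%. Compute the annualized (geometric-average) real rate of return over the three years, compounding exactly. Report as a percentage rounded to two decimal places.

3.51%

Compound the nominal returns: 1.0700 × 1.0283 × 1.0345 = 1.13824069.
Compound inflation: 1.0153 × 1.0120 × 0.9990 = 1.02645612.
Deflate: 1.13824069 / 1.02645612 = 1.10890342.
Annualized real rate = 1.10890342^(1/3) − 1 = 3.5058% → 3.51%.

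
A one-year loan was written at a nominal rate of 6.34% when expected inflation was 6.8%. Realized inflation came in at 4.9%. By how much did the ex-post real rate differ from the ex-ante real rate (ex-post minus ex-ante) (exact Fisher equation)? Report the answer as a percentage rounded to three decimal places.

1.803%

Ex-ante: (1 + 0.0634)/(1 + 0.0680) − 1 = -0.4307%
Ex-post: (1 + 0.0634)/(1 + 0.0490) − 1 = 1.3727%
Difference (ex-post − ex-ante) = 1.8034% → 1.803%.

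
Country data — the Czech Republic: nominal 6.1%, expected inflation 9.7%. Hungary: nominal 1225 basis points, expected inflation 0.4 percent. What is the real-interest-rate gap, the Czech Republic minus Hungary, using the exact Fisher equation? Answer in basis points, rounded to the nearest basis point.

-1508 basis points

The Czech Republic: (1 + 0.0610)/(1 + 0.0970) − 1 = -3.2817%
Hungary: (1 + 0.1225)/(1 + 0.0040) − 1 = 11.8028%
Differential = -3.2817% − 11.8028% = -15.0845% → -1508 basis points.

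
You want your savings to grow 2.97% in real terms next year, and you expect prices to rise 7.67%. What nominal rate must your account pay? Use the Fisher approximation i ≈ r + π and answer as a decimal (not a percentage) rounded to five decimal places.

i ≈ r + π = 2.97% + 7.67% = 0.10640.

0.10640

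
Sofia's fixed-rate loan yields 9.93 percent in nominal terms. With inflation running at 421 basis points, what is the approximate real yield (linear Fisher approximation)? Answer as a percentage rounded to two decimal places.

5.72%

r ≈ i − π = 9.93% − 4.21% = 5.72%.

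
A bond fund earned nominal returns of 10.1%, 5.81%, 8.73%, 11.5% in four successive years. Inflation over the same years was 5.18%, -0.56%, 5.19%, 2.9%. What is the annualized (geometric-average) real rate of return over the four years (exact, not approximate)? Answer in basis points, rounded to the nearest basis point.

Nominal growth factor = 1.1010 × 1.0581 × 1.0873 × 1.1150 = 1.412336844
Price-level growth factor = 1.0518 × 0.9944 × 1.0519 × 1.0290 = 1.132098232
Real growth factor = 1.412336844 / 1.132098232 = 1.247539131
Annualized real rate = 1.247539131^(1/4) − 1 = 5.68505% → 569 basis points.

569 basis points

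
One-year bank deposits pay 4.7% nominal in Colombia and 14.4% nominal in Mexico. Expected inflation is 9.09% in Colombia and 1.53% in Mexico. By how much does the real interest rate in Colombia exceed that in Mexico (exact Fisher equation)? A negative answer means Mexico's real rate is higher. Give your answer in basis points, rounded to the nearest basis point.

Colombia: (1 + 0.0470)/(1 + 0.0909) − 1 = -4.0242%
Mexico: (1 + 0.1440)/(1 + 0.0153) − 1 = 12.6761%
Differential = -4.0242% − 12.6761% = -16.7003% → -1670 basis points.

-1670 basis points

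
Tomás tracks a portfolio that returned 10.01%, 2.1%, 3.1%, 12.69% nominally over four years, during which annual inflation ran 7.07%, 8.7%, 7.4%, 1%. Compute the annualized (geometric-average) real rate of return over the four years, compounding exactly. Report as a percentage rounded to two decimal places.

0.83%

Compound the nominal returns: 1.1001 × 1.0210 × 1.0310 × 1.1269 = 1.30497428.
Compound inflation: 1.0707 × 1.0870 × 1.0740 × 1.0100 = 1.26247563.
Deflate: 1.30497428 / 1.26247563 = 1.03366295.
Annualized real rate = 1.03366295^(1/4) − 1 = 0.8312% → 0.83%.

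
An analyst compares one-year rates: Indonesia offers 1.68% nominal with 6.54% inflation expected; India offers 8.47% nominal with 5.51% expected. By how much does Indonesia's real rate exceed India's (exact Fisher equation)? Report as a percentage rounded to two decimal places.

-7.37%

Indonesia: (1 + 0.0168)/(1 + 0.0654) − 1 = -4.5617%
India: (1 + 0.0847)/(1 + 0.0551) − 1 = 2.8054%
Differential = -4.5617% − 2.8054% = -7.3671% → -7.37%.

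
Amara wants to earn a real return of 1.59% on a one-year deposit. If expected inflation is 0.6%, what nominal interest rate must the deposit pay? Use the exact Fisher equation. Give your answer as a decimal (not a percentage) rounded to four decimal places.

0.0220

(1 + i) = (1 + r)(1 + π) = 1.01590 × 1.00600 = 1.0219954
i = 1.0219954 − 1, so the required nominal rate is 0.0220.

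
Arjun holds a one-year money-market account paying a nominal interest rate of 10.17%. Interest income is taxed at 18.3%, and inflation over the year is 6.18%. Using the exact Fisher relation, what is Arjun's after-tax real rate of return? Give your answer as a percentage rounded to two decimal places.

2.00%

After-tax nominal return = 10.17% × (1 − 0.183) = 8.30889%.
1 + r = 1.0830889 / 1.06180 = 1.0200498
After-tax real rate = 1.0200498 − 1 → 2.00%.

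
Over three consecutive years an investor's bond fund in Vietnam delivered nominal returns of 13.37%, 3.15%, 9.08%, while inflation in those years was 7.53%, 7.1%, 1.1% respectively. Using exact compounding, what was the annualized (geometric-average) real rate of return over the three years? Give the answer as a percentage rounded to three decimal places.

3.089%

Compound the nominal returns: 1.1337 × 1.0315 × 1.0908 = 1.27559412.
Compound inflation: 1.0753 × 1.0710 × 1.0110 = 1.16431441.
Deflate: 1.27559412 / 1.16431441 = 1.09557531.
Annualized real rate = 1.09557531^(1/3) − 1 = 3.0894% → 3.089%.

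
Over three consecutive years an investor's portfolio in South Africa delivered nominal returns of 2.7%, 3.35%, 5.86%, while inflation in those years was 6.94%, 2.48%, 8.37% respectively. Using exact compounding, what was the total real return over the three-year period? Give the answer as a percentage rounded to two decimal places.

-5.39%

Nominal growth factor = 1.0270 × 1.0335 × 1.0586 = 1.123603
Price-level growth factor = 1.0694 × 1.0248 × 1.0837 = 1.187650
Real growth factor = 1.123603 / 1.187650 = 0.946073
Total real return = 0.946073 − 1 → -5.39%.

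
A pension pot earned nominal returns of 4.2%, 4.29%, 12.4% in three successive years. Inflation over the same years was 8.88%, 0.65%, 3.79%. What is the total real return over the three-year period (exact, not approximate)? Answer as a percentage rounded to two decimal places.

7.39%

Compound the nominal returns: 1.0420 × 1.0429 × 1.1240 = 1.221453.
Compound inflation: 1.0888 × 1.0065 × 1.0379 = 1.137411.
Deflate: 1.221453 / 1.137411 = 1.073889.
Total real return = 1.073889 − 1 → 7.39%.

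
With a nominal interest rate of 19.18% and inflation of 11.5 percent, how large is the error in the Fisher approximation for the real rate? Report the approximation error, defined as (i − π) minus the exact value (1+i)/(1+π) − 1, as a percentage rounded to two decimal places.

0.79%

Approximate: r ≈ 19.180% − 11.500% = 7.6800%
Exact: (1 + 0.1918)/(1 + 0.1150) − 1 = 6.8879%
Error = 7.6800% − 6.8879% = 0.7921% → 0.79%.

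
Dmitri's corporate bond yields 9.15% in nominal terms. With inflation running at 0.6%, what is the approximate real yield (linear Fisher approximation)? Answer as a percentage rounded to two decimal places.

r ≈ i − π = 9.15% − 0.6% = 8.55%.

8.55%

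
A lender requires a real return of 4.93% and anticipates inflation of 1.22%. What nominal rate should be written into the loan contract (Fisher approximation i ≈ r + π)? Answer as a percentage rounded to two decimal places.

6.15%

i ≈ r + π = 4.93% + 1.22% = 6.15%.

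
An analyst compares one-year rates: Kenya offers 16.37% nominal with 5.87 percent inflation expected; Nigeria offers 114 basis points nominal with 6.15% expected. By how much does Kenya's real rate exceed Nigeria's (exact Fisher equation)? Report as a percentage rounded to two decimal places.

Kenya: (1 + 0.1637)/(1 + 0.0587) − 1 = 9.9178%
Nigeria: (1 + 0.0114)/(1 + 0.0615) − 1 = -4.7197%
Differential = 9.9178% − (-4.7197%) = 14.6376% → 14.64%.

14.64%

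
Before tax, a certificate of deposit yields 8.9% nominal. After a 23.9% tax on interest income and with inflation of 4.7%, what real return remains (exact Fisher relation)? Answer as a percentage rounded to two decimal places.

1.98%

After-tax nominal return = 8.9% × (1 − 0.239) = 6.7729%.
1 + r = 1.067729 / 1.04700 = 1.019798
After-tax real rate = 1.019798 − 1 → 1.98%.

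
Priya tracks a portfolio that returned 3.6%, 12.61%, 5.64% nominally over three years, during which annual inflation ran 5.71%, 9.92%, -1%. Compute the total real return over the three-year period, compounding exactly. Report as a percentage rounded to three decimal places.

7.136%

Nominal growth factor = 1.0360 × 1.1261 × 1.0564 = 1.232438
Price-level growth factor = 1.0571 × 1.0992 × 0.9900 = 1.150345
Real growth factor = 1.232438 / 1.150345 = 1.071364
Total real return = 1.071364 − 1 → 7.136%.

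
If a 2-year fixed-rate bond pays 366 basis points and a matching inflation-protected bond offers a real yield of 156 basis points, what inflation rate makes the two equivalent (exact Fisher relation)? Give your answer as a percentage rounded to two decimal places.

2.07%

(1 + π) = (1 + i)/(1 + r) = 1.03660 / 1.01560 = 1.020677
Break-even inflation = 1.020677 − 1 → 2.07%.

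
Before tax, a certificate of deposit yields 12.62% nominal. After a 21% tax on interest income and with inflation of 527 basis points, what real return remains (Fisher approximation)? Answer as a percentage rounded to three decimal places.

4.700%

After-tax nominal return = 12.62% × (1 − 0.21) = 9.9698%.
r ≈ 9.9698% − 5.27% → 4.700%.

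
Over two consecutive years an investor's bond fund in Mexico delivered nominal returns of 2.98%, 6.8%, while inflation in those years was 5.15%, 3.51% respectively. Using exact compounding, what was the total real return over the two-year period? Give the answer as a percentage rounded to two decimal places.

Nominal growth factor = 1.0298 × 1.0680 = 1.099826
Price-level growth factor = 1.0515 × 1.0351 = 1.088408
Real growth factor = 1.099826 / 1.088408 = 1.010491
Total real return = 1.010491 − 1 → 1.05%.

1.05%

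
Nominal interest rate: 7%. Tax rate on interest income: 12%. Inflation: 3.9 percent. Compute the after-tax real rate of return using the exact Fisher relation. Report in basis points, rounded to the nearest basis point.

218 basis points

After-tax nominal return = 7% × (1 − 0.12) = 6.1600%.
1 + r = 1.06160 / 1.03900 = 1.021752
After-tax real rate = 1.021752 − 1 → 218 basis points.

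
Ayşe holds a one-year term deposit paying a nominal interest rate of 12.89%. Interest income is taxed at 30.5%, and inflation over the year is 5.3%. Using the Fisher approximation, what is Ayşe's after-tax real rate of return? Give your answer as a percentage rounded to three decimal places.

After-tax nominal return = 12.89% × (1 − 0.305) = 8.95855%.
r ≈ 8.95855% − 5.3% → 3.659%.

3.659%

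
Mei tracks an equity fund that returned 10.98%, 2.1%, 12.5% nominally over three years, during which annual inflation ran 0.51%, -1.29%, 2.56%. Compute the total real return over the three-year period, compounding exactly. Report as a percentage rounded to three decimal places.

25.278%

Compound the nominal returns: 1.1098 × 1.0210 × 1.1250 = 1.274744.
Compound inflation: 1.0051 × 0.9871 × 1.0256 = 1.017533.
Deflate: 1.274744 / 1.017533 = 1.252779.
Total real return = 1.252779 − 1 → 25.278%.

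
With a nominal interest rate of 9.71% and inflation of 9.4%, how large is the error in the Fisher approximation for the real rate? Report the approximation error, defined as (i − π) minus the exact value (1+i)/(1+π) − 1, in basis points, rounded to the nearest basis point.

3 basis points

Approximate: r ≈ 9.710% − 9.400% = 0.3100%
Exact: (1 + 0.0971)/(1 + 0.0940) − 1 = 0.2834%
Error = 0.3100% − 0.2834% = 0.0266% → 3 basis points.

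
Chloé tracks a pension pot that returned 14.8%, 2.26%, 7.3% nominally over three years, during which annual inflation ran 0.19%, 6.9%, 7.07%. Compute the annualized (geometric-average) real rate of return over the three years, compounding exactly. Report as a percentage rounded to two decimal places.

Compound the nominal returns: 1.1480 × 1.0226 × 1.0730 = 1.25964277.
Compound inflation: 1.0019 × 1.0690 × 1.0707 = 1.14675300.
Deflate: 1.25964277 / 1.14675300 = 1.09844297.
Annualized real rate = 1.09844297^(1/3) − 1 = 3.1793% → 3.18%.

3.18%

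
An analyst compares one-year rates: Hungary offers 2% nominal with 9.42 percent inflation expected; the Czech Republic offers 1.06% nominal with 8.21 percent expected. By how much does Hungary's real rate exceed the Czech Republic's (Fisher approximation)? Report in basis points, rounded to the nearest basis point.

-27 basis points

Hungary: 2% − 9.42% = -7.420%
The Czech Republic: 1.06% − 8.21% = -7.150%
Differential = -0.270% → -27 basis points.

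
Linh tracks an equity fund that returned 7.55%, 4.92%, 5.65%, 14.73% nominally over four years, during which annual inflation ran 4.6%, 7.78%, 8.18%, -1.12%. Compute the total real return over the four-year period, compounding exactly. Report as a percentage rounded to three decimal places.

13.420%

Compound the nominal returns: 1.0755 × 1.0492 × 1.0565 × 1.1473 = 1.367777.
Compound inflation: 1.0460 × 1.0778 × 1.0818 × 0.9888 = 1.205939.
Deflate: 1.367777 / 1.205939 = 1.134201.
Total real return = 1.134201 − 1 → 13.420%.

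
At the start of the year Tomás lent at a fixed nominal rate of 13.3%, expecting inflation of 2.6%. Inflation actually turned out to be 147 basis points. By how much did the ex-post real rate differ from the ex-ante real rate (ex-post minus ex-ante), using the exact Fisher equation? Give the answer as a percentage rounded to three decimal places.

1.230%

Ex-ante: (1 + 0.1330)/(1 + 0.0260) − 1 = 10.4288%
Ex-post: (1 + 0.1330)/(1 + 0.0147) − 1 = 11.6586%
Difference (ex-post − ex-ante) = 1.2298% → 1.230%.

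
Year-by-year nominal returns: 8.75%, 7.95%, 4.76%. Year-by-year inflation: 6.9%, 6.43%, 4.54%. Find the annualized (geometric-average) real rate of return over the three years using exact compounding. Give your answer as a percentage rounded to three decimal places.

Nominal growth factor = 1.0875 × 1.0795 × 1.0476 = 1.22983657
Price-level growth factor = 1.0690 × 1.0643 × 1.0454 = 1.18938995
Real growth factor = 1.22983657 / 1.18938995 = 1.03400619
Annualized real rate = 1.03400619^(1/3) − 1 = 1.1209% → 1.121%.

1.121%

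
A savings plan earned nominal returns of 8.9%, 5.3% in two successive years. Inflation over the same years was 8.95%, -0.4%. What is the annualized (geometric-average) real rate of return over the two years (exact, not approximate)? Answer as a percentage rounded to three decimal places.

Nominal growth factor = 1.0890 × 1.0530 = 1.14671700
Price-level growth factor = 1.0895 × 0.9960 = 1.08514200
Real growth factor = 1.14671700 / 1.08514200 = 1.05674373
Annualized real rate = 1.05674373^(1/2) − 1 = 2.7980% → 2.798%.

2.798%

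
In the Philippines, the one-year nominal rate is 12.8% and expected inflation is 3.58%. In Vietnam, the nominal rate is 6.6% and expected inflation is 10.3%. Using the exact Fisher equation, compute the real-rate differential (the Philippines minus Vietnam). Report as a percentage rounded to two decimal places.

The Philippines: (1 + 0.1280)/(1 + 0.0358) − 1 = 8.9013%
Vietnam: (1 + 0.0660)/(1 + 0.1030) − 1 = -3.3545%
Differential = 8.9013% − (-3.3545%) = 12.2558% → 12.26%.

12.26%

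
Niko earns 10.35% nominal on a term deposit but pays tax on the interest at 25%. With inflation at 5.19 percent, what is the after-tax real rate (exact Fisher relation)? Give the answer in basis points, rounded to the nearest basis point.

245 basis points

After-tax nominal return = 10.35% × (1 − 0.25) = 7.7625%.
1 + r = 1.077625 / 1.05190 = 1.024456
After-tax real rate = 1.024456 − 1 → 245 basis points.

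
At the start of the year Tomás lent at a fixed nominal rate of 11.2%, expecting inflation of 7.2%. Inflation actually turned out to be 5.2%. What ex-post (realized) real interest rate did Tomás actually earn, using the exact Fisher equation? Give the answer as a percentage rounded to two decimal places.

Ex-post: (1 + 0.1120)/(1 + 0.0520) − 1 = 5.7034%
So the realized real rate is 5.70%.

5.70%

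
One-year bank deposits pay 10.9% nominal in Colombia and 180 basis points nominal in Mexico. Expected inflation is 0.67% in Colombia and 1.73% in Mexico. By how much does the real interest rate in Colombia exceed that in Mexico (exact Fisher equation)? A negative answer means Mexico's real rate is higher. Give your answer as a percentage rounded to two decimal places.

Colombia: (1 + 0.1090)/(1 + 0.0067) − 1 = 10.1619%
Mexico: (1 + 0.0180)/(1 + 0.0173) − 1 = 0.0688%
Differential = 10.1619% − 0.0688% = 10.0931% → 10.09%.

10.09%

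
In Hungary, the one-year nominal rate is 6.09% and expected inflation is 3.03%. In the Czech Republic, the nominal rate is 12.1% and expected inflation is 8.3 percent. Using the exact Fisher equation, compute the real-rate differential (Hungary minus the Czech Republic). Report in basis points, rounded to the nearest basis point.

-54 basis points

Hungary: (1 + 0.0609)/(1 + 0.0303) − 1 = 2.9700%
The Czech Republic: (1 + 0.1210)/(1 + 0.0830) − 1 = 3.5088%
Differential = 2.9700% − 3.5088% = -0.5388% → -54 basis points.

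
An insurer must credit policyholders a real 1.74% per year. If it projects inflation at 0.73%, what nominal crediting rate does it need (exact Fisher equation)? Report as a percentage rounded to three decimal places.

2.483%

(1 + i) = (1 + r)(1 + π) = 1.01740 × 1.00730 = 1.02482702
i = 1.02482702 − 1, so the required nominal rate is 2.483%.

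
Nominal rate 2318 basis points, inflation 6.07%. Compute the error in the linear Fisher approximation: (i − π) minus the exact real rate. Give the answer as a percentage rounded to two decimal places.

0.98%

Approximate: r ≈ 23.180% − 6.070% = 17.1100%
Exact: (1 + 0.2318)/(1 + 0.0607) − 1 = 16.1309%
Error = 17.1100% − 16.1309% = 0.9791% → 0.98%.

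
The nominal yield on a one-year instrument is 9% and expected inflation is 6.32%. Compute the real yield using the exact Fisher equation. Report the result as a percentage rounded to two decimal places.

2.52%

By the Fisher identity, 1 + r = (1 + i)/(1 + π).
1 + r = 1.09000 / 1.06320 = 1.025207
r = 1.025207 − 1 = 2.5207%, i.e. 2.52%.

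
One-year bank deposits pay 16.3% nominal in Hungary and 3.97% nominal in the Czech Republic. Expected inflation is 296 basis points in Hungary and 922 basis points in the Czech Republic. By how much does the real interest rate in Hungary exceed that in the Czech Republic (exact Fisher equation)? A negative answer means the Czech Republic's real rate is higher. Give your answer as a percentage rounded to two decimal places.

Hungary: (1 + 0.1630)/(1 + 0.0296) − 1 = 12.9565%
The Czech Republic: (1 + 0.0397)/(1 + 0.0922) − 1 = -4.8068%
Differential = 12.9565% − (-4.8068%) = 17.7633% → 17.76%.

17.76%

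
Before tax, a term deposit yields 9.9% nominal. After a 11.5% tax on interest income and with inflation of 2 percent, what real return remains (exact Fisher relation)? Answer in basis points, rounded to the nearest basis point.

After-tax nominal return = 9.9% × (1 − 0.115) = 8.7615%.
1 + r = 1.087615 / 1.02000 = 1.066289
After-tax real rate = 1.066289 − 1 → 663 basis points.

663 basis points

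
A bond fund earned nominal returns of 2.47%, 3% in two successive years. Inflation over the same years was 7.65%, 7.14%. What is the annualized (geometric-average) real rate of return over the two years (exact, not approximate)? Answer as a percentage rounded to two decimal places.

-4.34%

Nominal growth factor = 1.0247 × 1.0300 = 1.05544100
Price-level growth factor = 1.0765 × 1.0714 = 1.15336210
Real growth factor = 1.05544100 / 1.15336210 = 0.91509943
Annualized real rate = 0.91509943^(1/2) − 1 = -4.3392% → -4.34%.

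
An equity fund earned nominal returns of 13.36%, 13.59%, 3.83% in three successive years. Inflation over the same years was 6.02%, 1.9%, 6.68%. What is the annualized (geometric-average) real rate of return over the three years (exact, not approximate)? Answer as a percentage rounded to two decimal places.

5.07%

Compound the nominal returns: 1.1336 × 1.1359 × 1.0383 = 1.33697347.
Compound inflation: 1.0602 × 1.0190 × 1.0668 = 1.15251077.
Deflate: 1.33697347 / 1.15251077 = 1.16005292.
Annualized real rate = 1.16005292^(1/3) − 1 = 5.0734% → 5.07%.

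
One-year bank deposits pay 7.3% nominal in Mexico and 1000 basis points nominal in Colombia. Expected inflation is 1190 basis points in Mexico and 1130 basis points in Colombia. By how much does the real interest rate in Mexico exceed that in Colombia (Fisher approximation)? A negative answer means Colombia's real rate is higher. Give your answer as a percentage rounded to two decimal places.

-3.30%

Mexico: 7.3% − 11.9% = -4.600%
Colombia: 10% − 11.3% = -1.300%
Differential = -3.300% → -3.30%.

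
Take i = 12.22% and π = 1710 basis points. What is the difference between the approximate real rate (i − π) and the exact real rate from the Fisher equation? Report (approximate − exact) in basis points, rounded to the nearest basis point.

Approximate: r ≈ 12.220% − 17.100% = -4.8800%
Exact: (1 + 0.1222)/(1 + 0.1710) − 1 = -4.1674%
Error = -4.8800% − (-4.1674%) = -0.7126% → -71 basis points.

-71 basis points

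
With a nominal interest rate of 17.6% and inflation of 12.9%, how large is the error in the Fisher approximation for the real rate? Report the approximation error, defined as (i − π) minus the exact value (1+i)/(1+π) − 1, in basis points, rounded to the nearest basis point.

54 basis points

Approximate: r ≈ 17.600% − 12.900% = 4.7000%
Exact: (1 + 0.1760)/(1 + 0.1290) − 1 = 4.1630%
Error = 4.7000% − 4.1630% = 0.5370% → 54 basis points.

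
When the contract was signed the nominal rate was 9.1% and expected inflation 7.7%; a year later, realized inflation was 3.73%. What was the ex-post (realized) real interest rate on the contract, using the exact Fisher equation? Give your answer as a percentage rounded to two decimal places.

5.18%

Ex-post: (1 + 0.0910)/(1 + 0.0373) − 1 = 5.1769%
So the realized real rate is 5.18%.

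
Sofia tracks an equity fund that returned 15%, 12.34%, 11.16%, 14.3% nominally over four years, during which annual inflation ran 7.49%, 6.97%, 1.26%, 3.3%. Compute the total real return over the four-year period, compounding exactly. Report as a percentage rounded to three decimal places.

Nominal growth factor = 1.1500 × 1.1234 × 1.1116 × 1.1430 = 1.641448
Price-level growth factor = 1.0749 × 1.0697 × 1.0126 × 1.0330 = 1.202730
Real growth factor = 1.641448 / 1.202730 = 1.364768
Total real return = 1.364768 − 1 → 36.477%.

36.477%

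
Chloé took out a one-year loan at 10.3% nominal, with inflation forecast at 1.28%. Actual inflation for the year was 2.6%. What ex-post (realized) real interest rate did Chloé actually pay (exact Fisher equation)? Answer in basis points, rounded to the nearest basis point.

750 basis points

Ex-post: (1 + 0.1030)/(1 + 0.0260) − 1 = 7.5049%
So the realized real rate is 750 basis points.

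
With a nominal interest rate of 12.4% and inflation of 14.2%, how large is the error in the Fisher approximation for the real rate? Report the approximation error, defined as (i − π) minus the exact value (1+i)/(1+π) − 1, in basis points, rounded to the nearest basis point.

Approximate: r ≈ 12.400% − 14.200% = -1.8000%
Exact: (1 + 0.1240)/(1 + 0.1420) − 1 = -1.5762%
Error = -1.8000% − (-1.5762%) = -0.2238% → -22 basis points.

-22 basis points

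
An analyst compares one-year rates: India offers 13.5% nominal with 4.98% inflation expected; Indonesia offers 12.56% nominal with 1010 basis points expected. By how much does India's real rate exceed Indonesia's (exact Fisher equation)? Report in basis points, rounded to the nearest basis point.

588 basis points

India: (1 + 0.1350)/(1 + 0.0498) − 1 = 8.1158%
Indonesia: (1 + 0.1256)/(1 + 0.1010) − 1 = 2.2343%
Differential = 8.1158% − 2.2343% = 5.8815% → 588 basis points.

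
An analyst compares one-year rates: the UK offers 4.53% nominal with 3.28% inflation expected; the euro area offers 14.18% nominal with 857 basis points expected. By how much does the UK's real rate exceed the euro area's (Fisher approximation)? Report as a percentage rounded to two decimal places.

-4.36%

The UK: 4.53% − 3.28% = 1.250%
The euro area: 14.18% − 8.57% = 5.610%
Differential = -4.360% → -4.36%.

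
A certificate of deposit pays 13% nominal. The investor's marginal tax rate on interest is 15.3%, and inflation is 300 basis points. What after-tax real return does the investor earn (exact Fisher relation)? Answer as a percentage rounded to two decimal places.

After-tax nominal return = 13% × (1 − 0.153) = 11.0110%.
1 + r = 1.11011 / 1.03000 = 1.077777
After-tax real rate = 1.077777 − 1 → 7.78%.

7.78%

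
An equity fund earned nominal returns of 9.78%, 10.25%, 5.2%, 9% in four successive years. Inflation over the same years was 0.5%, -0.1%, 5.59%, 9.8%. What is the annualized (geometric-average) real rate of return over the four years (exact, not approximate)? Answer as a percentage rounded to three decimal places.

Compound the nominal returns: 1.0978 × 1.1025 × 1.0520 × 1.0900 = 1.38785490.
Compound inflation: 1.0050 × 0.9990 × 1.0559 × 1.0980 = 1.16400992.
Deflate: 1.38785490 / 1.16400992 = 1.19230505.
Annualized real rate = 1.19230505^(1/4) − 1 = 4.4953% → 4.495%.

4.495%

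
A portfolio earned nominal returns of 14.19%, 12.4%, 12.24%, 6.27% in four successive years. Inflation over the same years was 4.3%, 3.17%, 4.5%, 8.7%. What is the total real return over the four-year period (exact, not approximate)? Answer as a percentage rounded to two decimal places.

25.25%

Compound the nominal returns: 1.1419 × 1.1240 × 1.1224 × 1.0627 = 1.530921.
Compound inflation: 1.0430 × 1.0317 × 1.0450 × 1.0870 = 1.222316.
Deflate: 1.530921 / 1.222316 = 1.252475.
Total real return = 1.252475 − 1 → 25.25%.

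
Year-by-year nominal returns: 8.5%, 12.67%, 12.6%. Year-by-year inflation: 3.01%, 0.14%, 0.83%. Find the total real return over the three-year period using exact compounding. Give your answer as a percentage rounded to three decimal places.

32.343%

Nominal growth factor = 1.0850 × 1.1267 × 1.1260 = 1.376501
Price-level growth factor = 1.0301 × 1.0014 × 1.0083 = 1.040104
Real growth factor = 1.376501 / 1.040104 = 1.323426
Total real return = 1.323426 − 1 → 32.343%.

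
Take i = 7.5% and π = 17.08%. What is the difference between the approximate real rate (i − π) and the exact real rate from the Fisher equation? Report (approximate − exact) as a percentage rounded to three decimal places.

-1.398%

Approximate: r ≈ 7.500% − 17.080% = -9.5800%
Exact: (1 + 0.0750)/(1 + 0.1708) − 1 = -8.1824%
Error = -9.5800% − (-8.1824%) = -1.3976% → -1.398%.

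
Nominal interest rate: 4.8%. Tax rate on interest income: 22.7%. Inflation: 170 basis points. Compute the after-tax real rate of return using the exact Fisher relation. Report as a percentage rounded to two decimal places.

After-tax nominal return = 4.8% × (1 − 0.227) = 3.7104%.
1 + r = 1.037104 / 1.01700 = 1.019768
After-tax real rate = 1.019768 − 1 → 1.98%.

1.98%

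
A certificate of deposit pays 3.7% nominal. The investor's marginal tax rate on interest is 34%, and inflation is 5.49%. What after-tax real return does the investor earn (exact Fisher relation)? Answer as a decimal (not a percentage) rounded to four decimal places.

After-tax nominal return = 3.7% × (1 − 0.34) = 2.4420%.
1 + r = 1.02442 / 1.05490 = 0.971106
After-tax real rate = 0.971106 − 1 → -0.0289.

-0.0289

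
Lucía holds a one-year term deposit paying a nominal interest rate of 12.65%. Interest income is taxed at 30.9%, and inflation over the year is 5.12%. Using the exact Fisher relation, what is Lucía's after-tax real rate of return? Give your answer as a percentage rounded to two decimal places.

After-tax nominal return = 12.65% × (1 − 0.309) = 8.74115%.
1 + r = 1.0874115 / 1.05120 = 1.034448
After-tax real rate = 1.034448 − 1 → 3.44%.

3.44%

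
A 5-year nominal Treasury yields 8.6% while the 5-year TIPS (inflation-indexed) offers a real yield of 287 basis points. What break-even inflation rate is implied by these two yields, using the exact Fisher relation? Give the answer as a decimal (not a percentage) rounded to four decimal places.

(1 + π) = (1 + i)/(1 + r) = 1.08600 / 1.02870 = 1.055701
Break-even inflation = 1.055701 − 1 → 0.0557.

0.0557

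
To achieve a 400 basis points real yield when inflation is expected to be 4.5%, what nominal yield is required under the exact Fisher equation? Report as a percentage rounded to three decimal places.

(1 + i) = (1 + r)(1 + π) = 1.04000 × 1.04500 = 1.08680
i = 1.08680 − 1, so the required nominal rate is 8.680%.

8.680%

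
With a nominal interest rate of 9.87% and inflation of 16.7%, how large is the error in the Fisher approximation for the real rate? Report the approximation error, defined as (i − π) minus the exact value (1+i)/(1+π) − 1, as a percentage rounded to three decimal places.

Approximate: r ≈ 9.870% − 16.700% = -6.8300%
Exact: (1 + 0.0987)/(1 + 0.1670) − 1 = -5.8526%
Error = -6.8300% − (-5.8526%) = -0.9774% → -0.977%.

-0.977%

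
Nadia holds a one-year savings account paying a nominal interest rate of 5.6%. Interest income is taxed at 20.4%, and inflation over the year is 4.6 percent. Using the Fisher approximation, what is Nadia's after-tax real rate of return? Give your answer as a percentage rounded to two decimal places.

After-tax nominal return = 5.6% × (1 − 0.204) = 4.4576%.
r ≈ 4.4576% − 4.6% → -0.14%.

-0.14%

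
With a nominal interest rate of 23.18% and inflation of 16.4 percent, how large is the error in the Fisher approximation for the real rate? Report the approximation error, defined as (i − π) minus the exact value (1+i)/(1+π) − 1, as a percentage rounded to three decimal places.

0.955%

Approximate: r ≈ 23.180% − 16.400% = 6.7800%
Exact: (1 + 0.2318)/(1 + 0.1640) − 1 = 5.8247%
Error = 6.7800% − 5.8247% = 0.9553% → 0.955%.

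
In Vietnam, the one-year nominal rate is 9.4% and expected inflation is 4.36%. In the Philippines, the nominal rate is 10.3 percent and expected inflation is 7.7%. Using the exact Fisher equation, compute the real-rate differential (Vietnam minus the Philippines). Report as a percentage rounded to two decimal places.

Vietnam: (1 + 0.0940)/(1 + 0.0436) − 1 = 4.8294%
The Philippines: (1 + 0.1030)/(1 + 0.0770) − 1 = 2.4141%
Differential = 4.8294% − 2.4141% = 2.4153% → 2.42%.

2.42%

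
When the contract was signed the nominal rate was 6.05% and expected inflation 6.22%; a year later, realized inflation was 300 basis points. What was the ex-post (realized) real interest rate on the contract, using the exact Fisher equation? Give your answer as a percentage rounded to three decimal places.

2.961%

Ex-post: (1 + 0.0605)/(1 + 0.0300) − 1 = 2.9612%
So the realized real rate is 2.961%.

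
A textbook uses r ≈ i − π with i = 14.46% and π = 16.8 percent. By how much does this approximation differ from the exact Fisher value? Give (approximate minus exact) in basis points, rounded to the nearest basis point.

Approximate: r ≈ 14.460% − 16.800% = -2.3400%
Exact: (1 + 0.1446)/(1 + 0.1680) − 1 = -2.0034%
Error = -2.3400% − (-2.0034%) = -0.3366% → -34 basis points.

-34 basis points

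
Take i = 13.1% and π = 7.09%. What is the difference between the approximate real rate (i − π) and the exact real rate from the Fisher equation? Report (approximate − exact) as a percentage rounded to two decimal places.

0.40%

Approximate: r ≈ 13.100% − 7.090% = 6.0100%
Exact: (1 + 0.1310)/(1 + 0.0709) − 1 = 5.6121%
Error = 6.0100% − 5.6121% = 0.3979% → 0.40%.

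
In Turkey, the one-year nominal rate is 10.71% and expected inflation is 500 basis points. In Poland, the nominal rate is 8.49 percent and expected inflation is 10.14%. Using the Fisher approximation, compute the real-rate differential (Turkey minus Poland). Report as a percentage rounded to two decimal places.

7.36%

Turkey: 10.71% − 5% = 5.710%
Poland: 8.49% − 10.14% = -1.650%
Differential = 7.360% → 7.36%.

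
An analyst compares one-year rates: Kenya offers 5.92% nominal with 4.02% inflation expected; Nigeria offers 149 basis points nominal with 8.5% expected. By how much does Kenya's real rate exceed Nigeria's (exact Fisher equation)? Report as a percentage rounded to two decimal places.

Kenya: (1 + 0.0592)/(1 + 0.0402) − 1 = 1.8266%
Nigeria: (1 + 0.0149)/(1 + 0.0850) − 1 = -6.4608%
Differential = 1.8266% − (-6.4608%) = 8.2874% → 8.29%.

8.29%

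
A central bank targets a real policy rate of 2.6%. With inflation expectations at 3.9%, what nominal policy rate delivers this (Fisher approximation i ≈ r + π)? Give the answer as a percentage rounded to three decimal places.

i ≈ r + π = 2.6% + 3.9% = 6.500%.

6.500%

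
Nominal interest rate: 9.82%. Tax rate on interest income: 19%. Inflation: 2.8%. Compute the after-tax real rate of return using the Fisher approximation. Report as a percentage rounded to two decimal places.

After-tax nominal return = 9.82% × (1 − 0.19) = 7.9542%.
r ≈ 7.9542% − 2.8% → 5.15%.

5.15%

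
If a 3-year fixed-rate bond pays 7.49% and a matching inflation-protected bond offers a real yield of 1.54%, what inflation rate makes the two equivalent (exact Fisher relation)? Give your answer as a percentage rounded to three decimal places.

(1 + π) = (1 + i)/(1 + r) = 1.07490 / 1.01540 = 1.058598
Break-even inflation = 1.058598 − 1 → 5.860%.

5.860%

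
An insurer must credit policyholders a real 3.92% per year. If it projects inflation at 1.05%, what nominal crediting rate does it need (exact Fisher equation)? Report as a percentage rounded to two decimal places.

5.01%

(1 + i) = (1 + r)(1 + π) = 1.03920 × 1.01050 = 1.0501116
i = 1.0501116 − 1, so the required nominal rate is 5.01%.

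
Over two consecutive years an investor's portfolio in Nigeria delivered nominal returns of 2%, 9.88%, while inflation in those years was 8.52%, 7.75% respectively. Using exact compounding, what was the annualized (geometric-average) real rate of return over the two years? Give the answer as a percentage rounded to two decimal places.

Compound the nominal returns: 1.0200 × 1.0988 = 1.12077600.
Compound inflation: 1.0852 × 1.0775 = 1.16930300.
Deflate: 1.12077600 / 1.16930300 = 0.95849921.
Annualized real rate = 0.95849921^(1/2) − 1 = -2.0970% → -2.10%.

-2.10%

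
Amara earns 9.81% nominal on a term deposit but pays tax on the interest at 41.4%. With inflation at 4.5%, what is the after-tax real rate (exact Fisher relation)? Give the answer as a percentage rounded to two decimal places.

After-tax nominal return = 9.81% × (1 − 0.414) = 5.74866%.
1 + r = 1.0574866 / 1.04500 = 1.011949
After-tax real rate = 1.011949 − 1 → 1.19%.

1.19%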